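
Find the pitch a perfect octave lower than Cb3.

Cb2

For an octave the letter name doesn't change: still C, an octave down.
Moving 12 semitones down from Cb3 (the size of a perfect octave) reaches Cb2.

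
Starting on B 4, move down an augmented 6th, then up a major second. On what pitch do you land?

E flat 4

B4 down an augmented sixth → Db4 (10 semitones).
Up a major second from Db4: Eb4 (2 semitones up).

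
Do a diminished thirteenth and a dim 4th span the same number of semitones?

19 semitones (diminished thirteenth) vs 4 semitones (diminished fourth): not equal.

No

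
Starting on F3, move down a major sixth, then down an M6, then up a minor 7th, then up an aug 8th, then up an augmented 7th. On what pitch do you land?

A#4

A major sixth down from F3 is Ab2.
Ab2 down a major sixth → Cb2 (9 semitones).
A minor seventh up from Cb2 is Bbb2.
Up an augmented octave from Bbb2: Bb3 (13 semitones up).
Bb3 up an augmented seventh → A#4 (12 semitones).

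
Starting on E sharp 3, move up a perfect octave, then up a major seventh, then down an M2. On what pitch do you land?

Up a perfect octave from E#3: E#4 (12 semitones up).
Up a major seventh from E#4: D##5 (11 semitones up).
D##5 down a major second → C##5 (2 semitones).

C double-sharp 5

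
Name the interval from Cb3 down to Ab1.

Descending from Cb3 to Ab1 is the same interval as ascending Ab1 to Cb3.
A to C spans three letter names (A-B-C), plus an octave — that makes it a tenth of some quality.
A major tenth would be 16 semitones, but Ab1 to Cb3 is 15 — one semitone narrower, making it a minor tenth.
(Equivalently, a compound minor third: a minor third plus an octave.)

minor tenth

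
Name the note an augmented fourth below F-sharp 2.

C 2

The fourth takes the letter from F down to C.
An augmented fourth spans 6 semitones, so from F#2 the target pitch is C2.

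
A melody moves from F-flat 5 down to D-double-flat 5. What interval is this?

Descending from Fb5 to Dbb5 is the same interval as ascending Dbb5 to Fb5.
D to F spans three letter names (D-E-F), so the interval is some kind of third.
Dbb5 to Fb5 is 4 semitones, matching the major third exactly, so the quality is major.

major third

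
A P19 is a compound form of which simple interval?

Take out 2 octaves (14 from the number): 19 − 14 = 5.
So a perfect nineteenth is 2 octaves plus a perfect fifth. The quality is unchanged.

perfect 5th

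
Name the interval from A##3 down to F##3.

major third

Descending from A##3 to F##3 is the same interval as ascending F##3 to A##3.
F to A spans three letter names (F-G-A), so the interval is some kind of third.
Counting semitones, F##3→A##3 is 4, which is the major third.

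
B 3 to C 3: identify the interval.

major seventh

Descending from B3 to C3 is the same interval as ascending C3 to B3.
C to B spans seven letter names (C-D-E-F-G-A-B) — that makes it a seventh of some quality.
Counting semitones, C3→B3 is 11, which is the major seventh.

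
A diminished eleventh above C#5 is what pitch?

Four letters up from C (plus an octave) reaches F.
Moving 16 semitones up from C#5 (the size of a diminished eleventh) reaches F6.

F6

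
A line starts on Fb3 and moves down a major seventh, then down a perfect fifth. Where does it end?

Cbb2

Down a major seventh from Fb3: Gbb2 (11 semitones down).
Down a perfect fifth from Gbb2: Cbb2 (7 semitones down).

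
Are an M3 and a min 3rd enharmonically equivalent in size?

No

4 semitones (major third) vs 3 semitones (minor third): not equal.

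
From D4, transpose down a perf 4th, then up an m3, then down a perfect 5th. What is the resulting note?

F3

A perfect fourth down from D4 is A3.
A3 up a minor third → C4 (3 semitones).
C4 down a perfect fifth → F3 (7 semitones).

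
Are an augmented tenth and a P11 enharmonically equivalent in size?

Yes

Both span 17 semitones: an augmented tenth and a perfect eleventh are the same chromatic distance.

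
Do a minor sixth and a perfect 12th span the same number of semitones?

No

A minor sixth spans 8 semitones; a perfect twelfth spans 19 semitones. They differ by 11.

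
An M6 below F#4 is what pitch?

A3

Counting six letter names down from F lands on A.
Moving 9 semitones down from F#4 (the size of a major sixth) reaches A3.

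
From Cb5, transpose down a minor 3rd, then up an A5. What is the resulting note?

E5

Cb5 down a minor third → Ab4 (3 semitones).
Up an augmented fifth from Ab4: E5 (8 semitones up).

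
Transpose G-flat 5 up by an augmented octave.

G 6

For an octave the letter name doesn't change: still G, an octave up.
Moving 13 semitones up from Gb5 (the size of an augmented octave) reaches G6.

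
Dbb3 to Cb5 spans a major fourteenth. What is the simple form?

major seventh

Each octave removed subtracts seven from the number: 14 − 7 = 7.
That makes a major fourteenth a compound major seventh — an octave plus a major seventh.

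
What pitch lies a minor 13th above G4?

Six letters up from G (plus an octave) reaches E.
Moving 20 semitones up from G4 (the size of a minor thirteenth) reaches Eb6.

Eb6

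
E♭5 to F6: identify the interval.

E to F spans two letter names (E-F), plus an octave — that makes it a ninth of some quality.
Counting semitones, Eb5→F6 is 14, which is the major ninth.
(Equivalently, a compound major second: a major second plus an octave.)

major ninth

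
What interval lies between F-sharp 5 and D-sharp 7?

M13

F to D spans six letter names (F-G-A-B-C-D), plus an octave: a thirteenth.
F#5 to D#7 is 21 semitones, matching the major thirteenth exactly, so the quality is major.
(Equivalently, a compound major sixth: a major sixth plus an octave.)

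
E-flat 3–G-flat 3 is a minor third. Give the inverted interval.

Inverted interval numbers add to nine, so a third pairs with a sixth (3 + 6 = 9).
The quality also flips — minor becomes major — giving a major sixth.

major sixth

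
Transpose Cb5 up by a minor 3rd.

Counting three letter names up from C lands on E.
A minor third is 3 semitones; 3 semitones up from Cb5 gives Ebb5.

Ebb5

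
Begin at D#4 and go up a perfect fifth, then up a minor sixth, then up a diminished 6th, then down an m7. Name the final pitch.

Eb5

D#4 up a perfect fifth → A#4 (7 semitones).
Up a minor sixth from A#4: F#5 (8 semitones up).
Up a diminished sixth from F#5: Db6 (7 semitones up).
Db6 down a minor seventh → Eb5 (10 semitones).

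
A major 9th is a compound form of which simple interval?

major 2nd

Subtracting seven from the interval number removes an octave: 9 − 7 = 2.
So a major ninth is an octave plus a major second. The quality is unchanged.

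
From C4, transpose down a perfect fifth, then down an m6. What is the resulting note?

Down a perfect fifth from C4: F3 (7 semitones down).
A minor sixth down from F3 is A2.

A2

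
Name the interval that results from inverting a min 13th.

First reduce the compound minor thirteenth to its simple form, a minor sixth.
Interval numbers invert to sum to nine: 6 + 3 = 9, so a sixth inverts to a third.
The quality also flips — minor becomes major — giving a major third.

M3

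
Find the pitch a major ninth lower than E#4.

D#3

The ninth's letter: E down two letter names plus an octave → D.
A major ninth is 14 semitones; 14 semitones down from E#4 gives D#3.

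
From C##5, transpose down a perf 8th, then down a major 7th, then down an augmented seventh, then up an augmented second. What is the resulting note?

A perfect octave down from C##5 is C##4.
A major seventh down from C##4 is D#3.
Down an augmented seventh from D#3: Eb2 (12 semitones down).
Eb2 up an augmented second → F#2 (3 semitones).

F#2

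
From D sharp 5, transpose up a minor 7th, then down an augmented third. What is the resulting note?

A flat 5

Up a minor seventh from D#5: C#6 (10 semitones up).
Down an augmented third from C#6: Ab5 (5 semitones down).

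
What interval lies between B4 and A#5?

B to A spans seven letter names (B-C-D-E-F-G-A): a seventh.
B4 to A#5 is 11 semitones, matching the major seventh exactly, so the quality is major.

major 7th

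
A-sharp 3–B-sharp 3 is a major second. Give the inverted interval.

m7

Inverted interval numbers add to nine, so a second pairs with a seventh (2 + 7 = 9).
The quality also flips — major becomes minor — giving a minor seventh.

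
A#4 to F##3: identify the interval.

minor tenth

Descending from A#4 to F##3 is the same interval as ascending F##3 to A#4.
F to A spans three letter names (F-G-A), plus an octave, so the interval is some kind of tenth.
F##3 to A#4 is 15 semitones, a half step short of the major tenth (16), so this is minor.
(Equivalently, a compound minor third: a minor third plus an octave.)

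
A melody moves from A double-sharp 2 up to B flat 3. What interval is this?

doubly diminished ninth

A to B spans two letter names (A-B), plus an octave, so the interval is some kind of ninth.
A##2 to Bb3 spans 11 semitones — three semitones narrower than the major ninth (14) — giving a doubly diminished ninth.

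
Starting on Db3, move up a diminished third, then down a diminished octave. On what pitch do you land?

Fb2

Db3 up a diminished third → Fbb3 (2 semitones).
Fbb3 down a diminished octave → Fb2 (11 semitones).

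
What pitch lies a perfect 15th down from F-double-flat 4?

F-double-flat 2

A fifteenth keeps the letter name F, two octaves down from F.
Moving 24 semitones down from Fbb4 (the size of a perfect fifteenth) reaches Fbb2.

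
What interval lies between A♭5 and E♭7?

A to E spans five letter names (A-B-C-D-E), plus an octave, so the interval is some kind of twelfth.
The perfect twelfth spans 19 semitones, and Ab5 to Eb7 is exactly 19 semitones — so this is a perfect twelfth.
(Equivalently, a compound perfect fifth: a perfect fifth plus an octave.)

P12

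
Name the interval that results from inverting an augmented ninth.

First reduce the compound augmented ninth to its simple form, an augmented second.
Interval numbers invert to sum to nine: 2 + 7 = 9, so a second inverts to a seventh.
Quality inverts too: augmented becomes diminished. That makes the inversion a diminished seventh.

diminished 7th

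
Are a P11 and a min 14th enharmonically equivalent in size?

No

A perfect eleventh spans 17 semitones; a minor fourteenth spans 22 semitones. They differ by 5.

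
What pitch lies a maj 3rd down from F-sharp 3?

D 3

Three letter names down from F: D.
Moving 4 semitones down from F#3 (the size of a major third) reaches D3.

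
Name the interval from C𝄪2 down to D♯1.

M7

Descending from C##2 to D#1 is the same interval as ascending D#1 to C##2.
D to C spans seven letter names (D-E-F-G-A-B-C) — that makes it a seventh of some quality.
D#1 to C##2 is 11 semitones, matching the major seventh exactly, so the quality is major.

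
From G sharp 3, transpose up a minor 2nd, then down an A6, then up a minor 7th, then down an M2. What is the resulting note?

A minor second up from G#3 is A3.
Down an augmented sixth from A3: Cb3 (10 semitones down).
Cb3 up a minor seventh → Bbb3 (10 semitones).
Bbb3 down a major second → Abb3 (2 semitones).

A double-flat 3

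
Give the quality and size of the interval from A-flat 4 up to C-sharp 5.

augmented third

A to C spans three letter names (A-B-C) — that makes it a third of some quality.
Ab4 to C#5 spans 5 semitones — one semitone wider than the major third (4) — giving an augmented third.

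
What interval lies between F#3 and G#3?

F to G spans two letter names (F-G), so the interval is some kind of second.
The major second spans 2 semitones, and F#3 to G#3 is exactly 2 semitones — so this is a major second.

M2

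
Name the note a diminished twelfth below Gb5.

Five letters down from G (plus an octave) reaches C.
Moving 18 semitones down from Gb5 (the size of a diminished twelfth) reaches C4.

C4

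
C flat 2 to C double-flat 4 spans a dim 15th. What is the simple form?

Each octave removed subtracts seven from the number: 15 − 7 = 8.
That makes a diminished fifteenth a compound diminished octave — an octave plus a diminished octave.

diminished octave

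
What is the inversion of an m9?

M7

First reduce the compound minor ninth to its simple form, a minor second.
Inverted interval numbers add to nine, so a second pairs with a seventh (2 + 7 = 9).
The quality also flips — minor becomes major — giving a major seventh.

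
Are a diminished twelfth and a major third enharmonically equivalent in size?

A diminished twelfth is 18 semitones but a major third is 4 semitones — different sizes.

No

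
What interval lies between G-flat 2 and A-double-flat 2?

minor second

G to A spans two letter names (G-A): a second.
A major second would be 2 semitones, but Gb2 to Abb2 is 1 — one semitone narrower, making it a minor second.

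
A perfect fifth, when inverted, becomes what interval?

perfect 4th

Interval numbers invert to sum to nine: 5 + 4 = 9, so a fifth inverts to a fourth.
And perfect stays perfect under inversion, so we get a perfect fourth.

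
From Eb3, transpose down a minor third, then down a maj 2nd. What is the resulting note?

Eb3 down a minor third → C3 (3 semitones).
Down a major second from C3: Bb2 (2 semitones down).

Bb2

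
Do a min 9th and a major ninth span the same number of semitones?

No

13 semitones (minor ninth) vs 14 semitones (major ninth): not equal.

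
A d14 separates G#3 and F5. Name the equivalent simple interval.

diminished seventh

Take out an octave (7 from the number): 14 − 7 = 7.
That makes a diminished fourteenth a compound diminished seventh — an octave plus a diminished seventh.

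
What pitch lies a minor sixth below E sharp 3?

G double-sharp 2

Counting six letter names down from E lands on G.
Moving 8 semitones down from E#3 (the size of a minor sixth) reaches G##2.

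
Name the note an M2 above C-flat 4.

Two letter names up from C: D.
A major second is 2 semitones; 2 semitones up from Cb4 gives Db4.

D-flat 4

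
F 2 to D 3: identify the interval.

major 6th

F to D spans six letter names (F-G-A-B-C-D) — that makes it a sixth of some quality.
The major sixth spans 9 semitones, and F2 to D3 is exactly 9 semitones — so this is a major sixth.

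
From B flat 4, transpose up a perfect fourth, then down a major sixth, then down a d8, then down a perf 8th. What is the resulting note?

G 2

Bb4 up a perfect fourth → Eb5 (5 semitones).
Eb5 down a major sixth → Gb4 (9 semitones).
A diminished octave down from Gb4 is G3.
A perfect octave down from G3 is G2.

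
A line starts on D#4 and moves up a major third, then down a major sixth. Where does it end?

A#3

Up a major third from D#4: F##4 (4 semitones up).
Down a major sixth from F##4: A#3 (9 semitones down).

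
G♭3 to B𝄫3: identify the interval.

m3

G to B spans three letter names (G-A-B): a third.
At 3 semitones, Gb3→Bbb3 falls one short of a major third: minor.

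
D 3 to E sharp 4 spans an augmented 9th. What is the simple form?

Subtracting seven from the interval number removes an octave: 9 − 7 = 2.
So an augmented ninth is an octave plus an augmented second. The quality is unchanged.

augmented 2nd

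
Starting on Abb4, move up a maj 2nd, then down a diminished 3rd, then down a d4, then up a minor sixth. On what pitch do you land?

B4

A major second up from Abb4 is Bbb4.
A diminished third down from Bbb4 is G4.
A diminished fourth down from G4 is D#4.
A minor sixth up from D#4 is B4.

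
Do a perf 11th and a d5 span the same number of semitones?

A perfect eleventh spans 17 semitones; a diminished fifth spans 6 semitones. They differ by 11.

No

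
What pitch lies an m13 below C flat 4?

E flat 2

Six letters down from C (plus an octave) reaches E.
A minor thirteenth spans 20 semitones, so from Cb4 the target pitch is Eb2.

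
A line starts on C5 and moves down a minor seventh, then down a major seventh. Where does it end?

C5 down a minor seventh → D4 (10 semitones).
D4 down a major seventh → Eb3 (11 semitones).

Eb3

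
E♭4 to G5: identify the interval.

E to G spans three letter names (E-F-G), plus an octave: a tenth.
Counting semitones, Eb4→G5 is 16, which is the major tenth.
(Equivalently, a compound major third: a major third plus an octave.)

major tenth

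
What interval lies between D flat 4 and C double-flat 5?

D to C spans seven letter names (D-E-F-G-A-B-C): a seventh.
The major seventh is 11 semitones; here we have 9, two semitones narrower: diminished.

diminished 7th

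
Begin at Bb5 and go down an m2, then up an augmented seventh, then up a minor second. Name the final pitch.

A#6

A minor second down from Bb5 is A5.
A5 up an augmented seventh → G##6 (12 semitones).
G##6 up a minor second → A#6 (1 semitone).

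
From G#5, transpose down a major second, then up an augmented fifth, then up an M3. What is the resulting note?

A major second down from G#5 is F#5.
An augmented fifth up from F#5 is C##6.
Up a major third from C##6: E##6 (4 semitones up).

E##6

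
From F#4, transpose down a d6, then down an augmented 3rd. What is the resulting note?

F#3

Down a diminished sixth from F#4: A##3 (7 semitones down).
Down an augmented third from A##3: F#3 (5 semitones down).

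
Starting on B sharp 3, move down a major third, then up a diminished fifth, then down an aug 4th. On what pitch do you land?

A flat 3

A major third down from B#3 is G#3.
A diminished fifth up from G#3 is D4.
D4 down an augmented fourth → Ab3 (6 semitones).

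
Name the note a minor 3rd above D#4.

F#4

Counting three letter names up from D lands on F.
Moving 3 semitones up from D#4 (the size of a minor third) reaches F#4.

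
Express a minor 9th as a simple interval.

Take out an octave (7 from the number): 9 − 7 = 2.
That makes a minor ninth a compound minor second — an octave plus a minor second.

minor second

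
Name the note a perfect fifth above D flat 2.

Counting five letter names up from D lands on A.
A perfect fifth is 7 semitones; 7 semitones up from Db2 gives Ab2.

A flat 2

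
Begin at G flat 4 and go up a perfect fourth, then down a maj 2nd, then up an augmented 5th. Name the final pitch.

F 5

Gb4 up a perfect fourth → Cb5 (5 semitones).
Cb5 down a major second → Bbb4 (2 semitones).
An augmented fifth up from Bbb4 is F5.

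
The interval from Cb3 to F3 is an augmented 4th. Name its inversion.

The rule of nine gives the new number: 9 − 4 = 5, so a fourth becomes a fifth.
And augmented becomes diminished under inversion, so we get a diminished fifth.

d5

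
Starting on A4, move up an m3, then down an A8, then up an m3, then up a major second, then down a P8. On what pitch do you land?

A minor third up from A4 is C5.
C5 down an augmented octave → Cb4 (13 semitones).
Cb4 up a minor third → Ebb4 (3 semitones).
A major second up from Ebb4 is Fb4.
Down a perfect octave from Fb4: Fb3 (12 semitones down).

Fb3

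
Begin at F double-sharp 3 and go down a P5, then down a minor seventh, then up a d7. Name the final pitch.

F##3 down a perfect fifth → B#2 (7 semitones).
B#2 down a minor seventh → C##2 (10 semitones).
C##2 up a diminished seventh → B2 (9 semitones).

B 2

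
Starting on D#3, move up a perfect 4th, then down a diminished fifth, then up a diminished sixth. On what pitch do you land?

A3

D#3 up a perfect fourth → G#3 (5 semitones).
G#3 down a diminished fifth → C##3 (6 semitones).
C##3 up a diminished sixth → A3 (7 semitones).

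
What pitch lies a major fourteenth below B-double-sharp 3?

Counting seven letter names plus an octave down from B lands on C.
A major fourteenth spans 23 semitones, so from B##3 the target pitch is C##2.

C-double-sharp 2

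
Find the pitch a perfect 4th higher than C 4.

Counting four letter names up from C lands on F.
Moving 5 semitones up from C4 (the size of a perfect fourth) reaches F4.

F 4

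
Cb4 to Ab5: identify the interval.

C to A spans six letter names (C-D-E-F-G-A), plus an octave — that makes it a thirteenth of some quality.
The major thirteenth spans 21 semitones, and Cb4 to Ab5 is exactly 21 semitones — so this is a major thirteenth.
(Equivalently, a compound major sixth: a major sixth plus an octave.)

major 13th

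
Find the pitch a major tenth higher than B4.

Counting three letter names plus an octave up from B lands on D.
A major tenth spans 16 semitones, so from B4 the target pitch is D#6.

D#6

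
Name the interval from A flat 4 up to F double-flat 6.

A to F spans six letter names (A-B-C-D-E-F), plus an octave, so the interval is some kind of thirteenth.
The major thirteenth is 21 semitones; here we have 19, two semitones narrower: diminished.
(Equivalently, a compound diminished sixth: a diminished sixth plus an octave.)

diminished 13th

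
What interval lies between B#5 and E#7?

B to E spans four letter names (B-C-D-E), plus an octave — that makes it an eleventh of some quality.
B#5 to E#7 is 17 semitones, matching the perfect eleventh exactly, so the quality is perfect.
(Equivalently, a compound perfect fourth: a perfect fourth plus an octave.)

P11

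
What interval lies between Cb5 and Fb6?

perfect 11th

C to F spans four letter names (C-D-E-F), plus an octave: an eleventh.
The perfect eleventh spans 17 semitones, and Cb5 to Fb6 is exactly 17 semitones — so this is a perfect eleventh.
(Equivalently, a compound perfect fourth: a perfect fourth plus an octave.)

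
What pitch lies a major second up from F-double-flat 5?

Counting two letter names up from F lands on G.
A major second is 2 semitones; 2 semitones up from Fbb5 gives Gbb5.

G-double-flat 5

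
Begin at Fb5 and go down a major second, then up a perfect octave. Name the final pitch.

Ebb6

A major second down from Fb5 is Ebb5.
Up a perfect octave from Ebb5: Ebb6 (12 semitones up).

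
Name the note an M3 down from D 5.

B flat 4

The third takes the letter from D down to B.
A major third spans 4 semitones, so from D5 the target pitch is Bb4.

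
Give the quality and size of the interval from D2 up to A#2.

augmented fifth

D to A spans five letter names (D-E-F-G-A): a fifth.
D2 to A#2 spans 8 semitones — one semitone wider than the perfect fifth (7) — giving an augmented fifth.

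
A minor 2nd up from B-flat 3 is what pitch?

Counting two letter names up from B lands on C.
Moving 1 semitone up from Bb3 (the size of a minor second) reaches Cb4.

C-flat 4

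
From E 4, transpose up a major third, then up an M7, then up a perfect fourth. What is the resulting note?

B sharp 5

Up a major third from E4: G#4 (4 semitones up).
G#4 up a major seventh → F##5 (11 semitones).
A perfect fourth up from F##5 is B#5.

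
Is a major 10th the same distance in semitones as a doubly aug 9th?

Both span 16 semitones: a major tenth and a doubly augmented ninth are the same chromatic distance.

Yes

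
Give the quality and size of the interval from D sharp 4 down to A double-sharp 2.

diminished 11th

Descending from D#4 to A##2 is the same interval as ascending A##2 to D#4.
A to D spans four letter names (A-B-C-D), plus an octave — that makes it an eleventh of some quality.
A##2 to D#4 spans 16 semitones — one semitone narrower than the perfect eleventh (17) — giving a diminished eleventh.
(Equivalently, a compound diminished fourth: a diminished fourth plus an octave.)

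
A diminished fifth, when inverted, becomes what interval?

augmented 4th

The rule of nine gives the new number: 9 − 5 = 4, so a fifth becomes a fourth.
Quality inverts too: diminished becomes augmented. That makes the inversion an augmented fourth.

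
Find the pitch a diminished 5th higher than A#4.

E5

The fifth takes the letter from A up to E.
A diminished fifth spans 6 semitones, so from A#4 the target pitch is E5.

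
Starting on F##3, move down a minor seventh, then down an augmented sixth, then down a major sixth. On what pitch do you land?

D1

A minor seventh down from F##3 is G##2.
Down an augmented sixth from G##2: B1 (10 semitones down).
Down a major sixth from B1: D1 (9 semitones down).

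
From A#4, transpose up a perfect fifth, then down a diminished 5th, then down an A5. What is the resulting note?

D#4

Up a perfect fifth from A#4: E#5 (7 semitones up).
E#5 down a diminished fifth → A##4 (6 semitones).
An augmented fifth down from A##4 is D#4.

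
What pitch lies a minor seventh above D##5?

C##6

Counting seven letter names up from D lands on C.
A minor seventh spans 10 semitones, so from D##5 the target pitch is C##6.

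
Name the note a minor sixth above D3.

Six letter names up from D: B.
A minor sixth spans 8 semitones, so from D3 the target pitch is Bb3.

Bb3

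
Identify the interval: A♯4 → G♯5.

minor 7th

A to G spans seven letter names (A-B-C-D-E-F-G) — that makes it a seventh of some quality.
At 10 semitones, A#4→G#5 falls one short of a major seventh: minor.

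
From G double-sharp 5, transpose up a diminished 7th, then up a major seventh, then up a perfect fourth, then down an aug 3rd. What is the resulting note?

F 7

A diminished seventh up from G##5 is F#6.
Up a major seventh from F#6: E#7 (11 semitones up).
E#7 up a perfect fourth → A#7 (5 semitones).
An augmented third down from A#7 is F7.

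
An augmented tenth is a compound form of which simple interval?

Take out an octave (7 from the number): 10 − 7 = 3.
Quality carries through unchanged, so the simple form is an augmented third.

augmented third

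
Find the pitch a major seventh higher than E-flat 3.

D 4

The seventh takes the letter from E up to D.
A major seventh is 11 semitones; 11 semitones up from Eb3 gives D4.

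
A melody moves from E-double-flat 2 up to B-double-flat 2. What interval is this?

E to B spans five letter names (E-F-G-A-B), so the interval is some kind of fifth.
Ebb2 to Bbb2 is 7 semitones, matching the perfect fifth exactly, so the quality is perfect.

perfect fifth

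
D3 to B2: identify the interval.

Descending from D3 to B2 is the same interval as ascending B2 to D3.
B to D spans three letter names (B-C-D), so the interval is some kind of third.
B2 to D3 is 3 semitones, a half step short of the major third (4), so this is minor.

m3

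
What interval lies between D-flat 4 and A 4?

augmented fifth

D to A spans five letter names (D-E-F-G-A) — that makes it a fifth of some quality.
The perfect fifth is 7 semitones; here we have 8, one semitone wider: augmented.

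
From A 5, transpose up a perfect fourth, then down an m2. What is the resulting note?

Up a perfect fourth from A5: D6 (5 semitones up).
A minor second down from D6 is C#6.

C sharp 6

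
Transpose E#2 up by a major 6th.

The sixth takes the letter from E up to C.
Moving 9 semitones up from E#2 (the size of a major sixth) reaches C##3.

C##3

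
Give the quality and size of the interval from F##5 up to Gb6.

doubly diminished ninth

F to G spans two letter names (F-G), plus an octave: a ninth.
A major ninth would be 14 semitones; F##5 to Gb6 is 11, three semitones narrower, so the interval is doubly diminished.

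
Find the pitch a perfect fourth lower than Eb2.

Bb1

Counting four letter names down from E lands on B.
Moving 5 semitones down from Eb2 (the size of a perfect fourth) reaches Bb1.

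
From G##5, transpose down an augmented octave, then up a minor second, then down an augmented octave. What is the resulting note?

Down an augmented octave from G##5: G#4 (13 semitones down).
G#4 up a minor second → A4 (1 semitone).
An augmented octave down from A4 is Ab3.

Ab3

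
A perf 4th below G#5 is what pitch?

D#5

The fourth takes the letter from G down to D.
A perfect fourth is 5 semitones; 5 semitones down from G#5 gives D#5.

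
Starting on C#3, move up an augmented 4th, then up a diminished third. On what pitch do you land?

An augmented fourth up from C#3 is F##3.
Up a diminished third from F##3: A3 (2 semitones up).

A3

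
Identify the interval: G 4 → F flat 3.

augmented 9th

Descending from G4 to Fb3 is the same interval as ascending Fb3 to G4.
F to G spans two letter names (F-G), plus an octave — that makes it a ninth of some quality.
Fb3 to G4 spans 15 semitones — one semitone wider than the major ninth (14) — giving an augmented ninth.
(Equivalently, a compound augmented second: an augmented second plus an octave.)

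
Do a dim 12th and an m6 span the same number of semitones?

A diminished twelfth spans 18 semitones; a minor sixth spans 8 semitones. They differ by 10.

No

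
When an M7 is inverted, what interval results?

minor 2nd

The rule of nine gives the new number: 9 − 7 = 2, so a seventh becomes a second.
Quality inverts too: major becomes minor. That makes the inversion a minor second.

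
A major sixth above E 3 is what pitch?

The sixth takes the letter from E up to C.
A major sixth spans 9 semitones, so from E3 the target pitch is C#4.

C sharp 4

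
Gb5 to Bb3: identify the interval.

Descending from Gb5 to Bb3 is the same interval as ascending Bb3 to Gb5.
B to G spans six letter names (B-C-D-E-F-G), plus an octave: a thirteenth.
A major thirteenth would be 21 semitones, but Bb3 to Gb5 is 20 — one semitone narrower, making it a minor thirteenth.
(Equivalently, a compound minor sixth: a minor sixth plus an octave.)

m13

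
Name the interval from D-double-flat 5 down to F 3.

diminished thirteenth

Descending from Dbb5 to F3 is the same interval as ascending F3 to Dbb5.
F to D spans six letter names (F-G-A-B-C-D), plus an octave: a thirteenth.
F3 to Dbb5 spans 19 semitones — two semitones narrower than the major thirteenth (21) — giving a diminished thirteenth.
(Equivalently, a compound diminished sixth: a diminished sixth plus an octave.)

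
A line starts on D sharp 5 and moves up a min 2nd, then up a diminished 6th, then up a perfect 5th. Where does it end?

D#5 up a minor second → E5 (1 semitone).
Up a diminished sixth from E5: Cb6 (7 semitones up).
Cb6 up a perfect fifth → Gb6 (7 semitones).

G flat 6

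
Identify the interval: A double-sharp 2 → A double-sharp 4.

perfect fifteenth

A to A is the same letter name, plus 2 octaves: a fifteenth.
The perfect fifteenth spans 24 semitones, and A##2 to A##4 is exactly 24 semitones — so this is a perfect fifteenth.
(Equivalently, a compound perfect octave: a perfect octave plus an octave.)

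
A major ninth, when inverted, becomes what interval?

First reduce the compound major ninth to its simple form, a major second.
Interval numbers invert to sum to nine: 2 + 7 = 9, so a second inverts to a seventh.
The quality also flips — major becomes minor — giving a minor seventh.

m7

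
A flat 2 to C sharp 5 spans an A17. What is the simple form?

augmented third

Subtracting seven from the interval number removes an octave: 17 − 14 = 3.
So an augmented seventeenth is 2 octaves plus an augmented third. The quality is unchanged.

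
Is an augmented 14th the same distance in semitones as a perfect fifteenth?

Both span 24 semitones: an augmented fourteenth and a perfect fifteenth are the same chromatic distance.

Yes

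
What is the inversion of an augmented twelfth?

d4

First reduce the compound augmented twelfth to its simple form, an augmented fifth.
Inverted interval numbers add to nine, so a fifth pairs with a fourth (5 + 4 = 9).
And augmented becomes diminished under inversion, so we get a diminished fourth.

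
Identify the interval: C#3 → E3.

C to E spans three letter names (C-D-E): a third.
C#3 to E3 is 3 semitones, a half step short of the major third (4), so this is minor.

minor third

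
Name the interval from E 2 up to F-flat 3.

diminished 9th

E to F spans two letter names (E-F), plus an octave — that makes it a ninth of some quality.
A major ninth would be 14 semitones; E2 to Fb3 is 12, two semitones narrower, so the interval is diminished.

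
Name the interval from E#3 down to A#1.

P12

Descending from E#3 to A#1 is the same interval as ascending A#1 to E#3.
A to E spans five letter names (A-B-C-D-E), plus an octave, so the interval is some kind of twelfth.
Counting semitones, A#1→E#3 is 19, which is the perfect twelfth.
(Equivalently, a compound perfect fifth: a perfect fifth plus an octave.)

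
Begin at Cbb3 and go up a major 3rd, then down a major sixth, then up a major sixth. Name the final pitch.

Up a major third from Cbb3: Ebb3 (4 semitones up).
Down a major sixth from Ebb3: Gbb2 (9 semitones down).
Up a major sixth from Gbb2: Ebb3 (9 semitones up).

Ebb3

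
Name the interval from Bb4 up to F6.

B to F spans five letter names (B-C-D-E-F), plus an octave — that makes it a twelfth of some quality.
The perfect twelfth spans 19 semitones, and Bb4 to F6 is exactly 19 semitones — so this is a perfect twelfth.
(Equivalently, a compound perfect fifth: a perfect fifth plus an octave.)

perfect twelfth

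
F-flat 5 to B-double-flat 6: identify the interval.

F to B spans four letter names (F-G-A-B), plus an octave — that makes it an eleventh of some quality.
Fb5 to Bbb6 is 17 semitones, matching the perfect eleventh exactly, so the quality is perfect.
(Equivalently, a compound perfect fourth: a perfect fourth plus an octave.)

perfect 11th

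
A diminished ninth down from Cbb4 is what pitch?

Bb2

Two letters down from C (plus an octave) reaches B.
A diminished ninth spans 12 semitones, so from Cbb4 the target pitch is Bb2.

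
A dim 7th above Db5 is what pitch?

Cbb6

Seven letter names up from D: C.
Moving 9 semitones up from Db5 (the size of a diminished seventh) reaches Cbb6.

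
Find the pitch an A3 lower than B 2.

The third takes the letter from B down to G.
An augmented third spans 5 semitones, so from B2 the target pitch is Gb2.

G flat 2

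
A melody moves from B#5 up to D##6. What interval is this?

major third

B to D spans three letter names (B-C-D): a third.
The major third spans 4 semitones, and B#5 to D##6 is exactly 4 semitones — so this is a major third.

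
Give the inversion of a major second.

Interval numbers invert to sum to nine: 2 + 7 = 9, so a second inverts to a seventh.
And major becomes minor under inversion, so we get a minor seventh.

m7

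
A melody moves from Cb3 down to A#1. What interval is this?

doubly diminished 10th

Descending from Cb3 to A#1 is the same interval as ascending A#1 to Cb3.
A to C spans three letter names (A-B-C), plus an octave — that makes it a tenth of some quality.
A major tenth would be 16 semitones; A#1 to Cb3 is 13, three semitones narrower, so the interval is doubly diminished.
(Equivalently, a compound doubly diminished third: a doubly diminished third plus an octave.)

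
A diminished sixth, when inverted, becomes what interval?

augmented third

Interval numbers invert to sum to nine: 6 + 3 = 9, so a sixth inverts to a third.
Quality inverts too: diminished becomes augmented. That makes the inversion an augmented third.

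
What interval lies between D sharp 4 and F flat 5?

dd10

D to F spans three letter names (D-E-F), plus an octave — that makes it a tenth of some quality.
A major tenth would be 16 semitones; D#4 to Fb5 is 13, three semitones narrower, so the interval is doubly diminished.
(Equivalently, a compound doubly diminished third: a doubly diminished third plus an octave.)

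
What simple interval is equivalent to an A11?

Take out an octave (7 from the number): 11 − 7 = 4.
So an augmented eleventh is an octave plus an augmented fourth. The quality is unchanged.

augmented fourth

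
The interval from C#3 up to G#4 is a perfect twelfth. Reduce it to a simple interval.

Each octave removed subtracts seven from the number: 12 − 7 = 5.
That makes a perfect twelfth a compound perfect fifth — an octave plus a perfect fifth.

perfect fifth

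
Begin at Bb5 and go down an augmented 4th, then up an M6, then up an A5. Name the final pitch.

An augmented fourth down from Bb5 is Fb5.
Up a major sixth from Fb5: Db6 (9 semitones up).
Up an augmented fifth from Db6: A6 (8 semitones up).

A6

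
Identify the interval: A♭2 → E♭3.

A to E spans five letter names (A-B-C-D-E) — that makes it a fifth of some quality.
Counting semitones, Ab2→Eb3 is 7, which is the perfect fifth.

P5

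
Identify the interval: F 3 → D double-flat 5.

diminished thirteenth

F to D spans six letter names (F-G-A-B-C-D), plus an octave — that makes it a thirteenth of some quality.
A major thirteenth would be 21 semitones; F3 to Dbb5 is 19, two semitones narrower, so the interval is diminished.
(Equivalently, a compound diminished sixth: a diminished sixth plus an octave.)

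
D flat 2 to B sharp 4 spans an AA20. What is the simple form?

Subtracting seven from the interval number removes an octave: 20 − 14 = 6.
That makes a doubly augmented twentieth a compound doubly augmented sixth — 2 octaves plus a doubly augmented sixth.

doubly augmented sixth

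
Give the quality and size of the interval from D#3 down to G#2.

P5

Descending from D#3 to G#2 is the same interval as ascending G#2 to D#3.
G to D spans five letter names (G-A-B-C-D), so the interval is some kind of fifth.
The perfect fifth spans 7 semitones, and G#2 to D#3 is exactly 7 semitones — so this is a perfect fifth.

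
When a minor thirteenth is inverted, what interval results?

First reduce the compound minor thirteenth to its simple form, a minor sixth.
Interval numbers invert to sum to nine: 6 + 3 = 9, so a sixth inverts to a third.
And minor becomes major under inversion, so we get a major third.

major 3rd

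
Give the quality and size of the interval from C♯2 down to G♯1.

perfect 4th

Descending from C#2 to G#1 is the same interval as ascending G#1 to C#2.
G to C spans four letter names (G-A-B-C) — that makes it a fourth of some quality.
The perfect fourth spans 5 semitones, and G#1 to C#2 is exactly 5 semitones — so this is a perfect fourth.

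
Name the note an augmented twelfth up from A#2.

E##4

Five letters up from A (plus an octave) reaches E.
An augmented twelfth is 20 semitones; 20 semitones up from A#2 gives E##4.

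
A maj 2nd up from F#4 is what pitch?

Counting two letter names up from F lands on G.
A major second spans 2 semitones, so from F#4 the target pitch is G#4.

G#4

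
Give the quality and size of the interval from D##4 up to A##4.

D to A spans five letter names (D-E-F-G-A) — that makes it a fifth of some quality.
Counting semitones, D##4→A##4 is 7, which is the perfect fifth.

perfect fifth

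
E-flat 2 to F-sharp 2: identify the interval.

augmented second

E to F spans two letter names (E-F), so the interval is some kind of second.
Eb2 to F#2 spans 3 semitones — one semitone wider than the major second (2) — giving an augmented second.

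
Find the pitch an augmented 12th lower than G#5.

The twelfth's letter: G down five letter names plus an octave → C.
An augmented twelfth is 20 semitones; 20 semitones down from G#5 gives C4.

C4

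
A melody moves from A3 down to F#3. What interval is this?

Descending from A3 to F#3 is the same interval as ascending F#3 to A3.
F to A spans three letter names (F-G-A), so the interval is some kind of third.
A major third would be 4 semitones, but F#3 to A3 is 3 — one semitone narrower, making it a minor third.

minor third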